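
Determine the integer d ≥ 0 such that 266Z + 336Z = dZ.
(266, 336) = (14); d = 14

In the PID Z, (a, b) is generated by gcd(a, b). Compute gcd(336, 266) with the extended Euclidean algorithm, tracking rows (r, s, t) with s·336 + t·266 = r:
  row A: (336, 1, 0)   [1·336 + 0·266 = 336]
  row B: (266, 0, 1)   [0·336 + 1·266 = 266]
  336 = 1·266 + 70   → row C = row A − 1·row B = (70, 1, −1)   [check: 1·336 − 1·266 = 70]
  266 = 3·70 + 56   → row D = row B − 3·row C = (56, −3, 4)   [check: −3·336 + 4·266 = 56]
  70 = 1·56 + 14   → row E = row C − 1·row D = (14, 4, −5)   [check: 4·336 − 5·266 = 14]
  56 = 4·14 + 0   → remainder 0, stop. gcd = 14 (last nonzero row E).
So gcd(266, 336) = 14, with Bézout identity 4·336 − 5·266 = 14. Containment (⊇): the Bézout identity exhibits 14 as an element of (266, 336), giving (14) ⊆ (266, 336). Containment (⊆): since 14 | 266 and 14 | 336 (266 = 14·19, 336 = 14·24), every Z-linear combination of 266 and 336 is divisible by 14, so (266, 336) ⊆ (14). Therefore (266, 336) = (14), d = 14.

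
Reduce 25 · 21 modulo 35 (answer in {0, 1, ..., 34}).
0

Both factors are already reduced mod 35. 25 · 21 = 525. Dividing by 35: 525 = 15·35 + 0. So (25 · 21) mod 35 = 0.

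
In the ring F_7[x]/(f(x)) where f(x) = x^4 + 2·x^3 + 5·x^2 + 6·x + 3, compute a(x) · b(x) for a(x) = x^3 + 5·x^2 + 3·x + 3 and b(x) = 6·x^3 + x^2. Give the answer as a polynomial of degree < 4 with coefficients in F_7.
a · b ≡ x^3 + 5·x^2 + 3·x + 2 (mod f(x))

Multiply as integer polynomials: a · b = 6·x^6 + 31·x^5 + 23·x^4 + 21·x^3 + 3·x^2. Reducing coefficients mod 7: a · b ≡ 6·x^6 + 3·x^5 + 2·x^4 + 3·x^2. Now divide by f(x) = x^4 + 2·x^3 + 5·x^2 + 6·x + 3 in F_7[x], eliminating the leading term at each step:
  leading term 6·x^6: subtract (6·x^2)·f(x) = 6·x^6 + 5·x^5 + 2·x^4 + x^3 + 4·x^2, leaving 5·x^5 + 6·x^3 + 6·x^2 (coefficients mod 7)
  leading term 5·x^5: subtract (5·x)·f(x) = 5·x^5 + 3·x^4 + 4·x^3 + 2·x^2 + x, leaving 4·x^4 + 2·x^3 + 4·x^2 + 6·x (coefficients mod 7)
  leading term 4·x^4: subtract (4)·f(x) = 4·x^4 + x^3 + 6·x^2 + 3·x + 5, leaving x^3 + 5·x^2 + 3·x + 2 (coefficients mod 7)
The degree is now < 4, so this is the remainder. Hence a · b ≡ x^3 + 5·x^2 + 3·x + 2 in F_7[x]/(f).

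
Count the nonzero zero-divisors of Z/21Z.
In Z/21Z each nonzero element is either a unit (gcd with 21 is 1) or a zero-divisor (gcd > 1). The number of units is φ(21): factorise 21 = 3 · 7, so φ(21) = (3 − 1) · (7 − 1) = 2 · 6 = 12. The nonzero elements number 21 − 1 = 20. Hence the nonzero zero-divisors number 20 − 12 = 8.

Final answer: Z/21Z has 8 nonzero zero-divisors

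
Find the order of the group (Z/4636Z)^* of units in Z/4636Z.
(Z/4636Z)^* consists of the classes a with gcd(a, 4636) = 1, so its order is φ(4636). φ is multiplicative, with φ(p^e) = p^e − p^(e−1). Factorise 4636 = 2^2 · 19 · 61. Then
  φ(4636) = (2^2 − 2^1) · (19 − 1) · (61 − 1) = 2 · 18 · 60 = 2160.
Thus |(Z/4636Z)^*| = 2160.

Final answer: |(Z/4636Z)^*| = 2160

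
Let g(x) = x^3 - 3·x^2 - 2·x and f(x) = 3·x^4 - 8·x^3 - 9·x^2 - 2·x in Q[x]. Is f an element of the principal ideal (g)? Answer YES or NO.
In Q[x] the ideal (g) consists of all multiples of g, so f ∈ (g) iff g | f, i.e. iff the remainder of f on division by g is 0. Divide f by g (g is monic, so eliminate the leading term of the running remainder at each step):
  leading term 3·x^4: subtract (3·x)·g(x) = 3·x^4 - 9·x^3 - 6·x^2, leaving x^3 - 3·x^2 - 2·x
  leading term x^3: subtract (1)·g(x) = x^3 - 3·x^2 - 2·x, leaving 0
The remainder is 0, so f(x) = g(x) · h(x) with h(x) = 3·x + 1. Hence g | f, i.e. f ∈ (g).

Final answer: YES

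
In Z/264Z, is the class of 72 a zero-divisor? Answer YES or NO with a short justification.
gcd(72, 264) = 24 > 1, so 72 is not a unit in Z/264Z. In Z/nZ every nonzero non-unit is a zero-divisor: explicitly, take b = 264/gcd = 11 ≠ 0 (mod 264); then 72·11 = 792 = 3·264, i.e. 72·11 ≡ 0 (mod 264). So 72 is a zero-divisor.

Final answer: YES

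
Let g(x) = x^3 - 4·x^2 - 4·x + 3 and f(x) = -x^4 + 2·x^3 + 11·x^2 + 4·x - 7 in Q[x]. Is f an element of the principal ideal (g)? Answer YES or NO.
In Q[x] the ideal (g) consists of all multiples of g, so f ∈ (g) iff g | f, i.e. iff the remainder of f on division by g is 0. Divide f by g (g is monic, so eliminate the leading term of the running remainder at each step):
  leading term -x^4: subtract (-x)·g(x) = -x^4 + 4·x^3 + 4·x^2 - 3·x, leaving -2·x^3 + 7·x^2 + 7·x - 7
  leading term -2·x^3: subtract (-2)·g(x) = -2·x^3 + 8·x^2 + 8·x - 6, leaving -x^2 - x - 1
The remainder r(x) = -x^2 - x - 1 ≠ 0 (and deg r < deg g), so g ∤ f, i.e. f ∉ (g).

Final answer: NO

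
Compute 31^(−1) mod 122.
Apply the extended Euclidean algorithm to (122, 31), tracking rows (r, s, t) with s·122 + t·31 = r. Each division r_prev = q·r_cur + r_new produces the new row as (previous row) − q·(current row):
  row A: (122, 1, 0)   [1·122 + 0·31 = 122]
  row B: (31, 0, 1)   [0·122 + 1·31 = 31]
  122 = 3·31 + 29   → row C = row A − 3·row B = (29, 1, −3)   [check: 1·122 − 3·31 = 29]
  31 = 1·29 + 2   → row D = row B − 1·row C = (2, −1, 4)   [check: −1·122 + 4·31 = 2]
  29 = 14·2 + 1   → row E = row C − 14·row D = (1, 15, −59)   [check: 15·122 − 59·31 = 1]
  2 = 2·1 + 0   → remainder 0, stop. gcd = 1 (last nonzero row E).
The gcd is 1, so 31 is invertible mod 122. The last nonzero row gives 15·122 − 59·31 = 1, so t = −59. So 31^(−1) ≡ −59 ≡ 63 (mod 122). Verify: 31 · 63 = 1953 ≡ 1 (mod 122). ✓

Final answer: 31^(−1) ≡ 63 (mod 122)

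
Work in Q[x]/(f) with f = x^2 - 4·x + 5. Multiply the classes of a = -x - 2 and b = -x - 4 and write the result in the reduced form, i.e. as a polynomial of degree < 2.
a · b ≡ 10·x + 3 (mod f(x))

First multiply in Q[x] without reducing: a · b = x^2 + 6·x + 8. Now divide by f(x) = x^2 - 4·x + 5, eliminating the leading term at each step:
  leading term x^2: subtract (1)·f(x) = x^2 - 4·x + 5, leaving 10·x + 3
The degree is now < 2, so this is the remainder. Hence a · b ≡ 10·x + 3 in Q[x]/(f).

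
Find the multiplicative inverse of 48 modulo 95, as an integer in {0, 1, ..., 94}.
Apply the extended Euclidean algorithm to (95, 48), tracking rows (r, s, t) with s·95 + t·48 = r. Each division r_prev = q·r_cur + r_new produces the new row as (previous row) − q·(current row):
  row A: (95, 1, 0)   [1·95 + 0·48 = 95]
  row B: (48, 0, 1)   [0·95 + 1·48 = 48]
  95 = 1·48 + 47   → row C = row A − 1·row B = (47, 1, −1)   [check: 1·95 − 1·48 = 47]
  48 = 1·47 + 1   → row D = row B − 1·row C = (1, −1, 2)   [check: −1·95 + 2·48 = 1]
  47 = 47·1 + 0   → remainder 0, stop. gcd = 1 (last nonzero row D).
The gcd is 1, so 48 is invertible mod 95. The last nonzero row gives −1·95 + 2·48 = 1, so t = 2. So 48^(−1) ≡ 2 (mod 95). Verify: 48 · 2 = 96 ≡ 1 (mod 95). ✓

Final answer: 48^(−1) ≡ 2 (mod 95)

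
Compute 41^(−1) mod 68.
41^(−1) ≡ 5 (mod 68)

Apply the extended Euclidean algorithm to (68, 41), tracking rows (r, s, t) with s·68 + t·41 = r. Each division r_prev = q·r_cur + r_new produces the new row as (previous row) − q·(current row):
  row A: (68, 1, 0)   [1·68 + 0·41 = 68]
  row B: (41, 0, 1)   [0·68 + 1·41 = 41]
  68 = 1·41 + 27   → row C = row A − 1·row B = (27, 1, −1)   [check: 1·68 − 1·41 = 27]
  41 = 1·27 + 14   → row D = row B − 1·row C = (14, −1, 2)   [check: −1·68 + 2·41 = 14]
  27 = 1·14 + 13   → row E = row C − 1·row D = (13, 2, −3)   [check: 2·68 − 3·41 = 13]
  14 = 1·13 + 1   → row F = row D − 1·row E = (1, −3, 5)   [check: −3·68 + 5·41 = 1]
  13 = 13·1 + 0   → remainder 0, stop. gcd = 1 (last nonzero row F).
The gcd is 1, so 41 is invertible mod 68. The last nonzero row gives −3·68 + 5·41 = 1, so t = 5. So 41^(−1) ≡ 5 (mod 68). Verify: 41 · 5 = 205 ≡ 1 (mod 68). ✓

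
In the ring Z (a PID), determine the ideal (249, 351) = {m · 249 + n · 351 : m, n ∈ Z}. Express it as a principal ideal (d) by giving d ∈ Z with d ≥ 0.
(249, 351) = (3); d = 3

In the PID Z, (a, b) is generated by gcd(a, b). Compute gcd(351, 249) with the extended Euclidean algorithm, tracking rows (r, s, t) with s·351 + t·249 = r:
  row A: (351, 1, 0)   [1·351 + 0·249 = 351]
  row B: (249, 0, 1)   [0·351 + 1·249 = 249]
  351 = 1·249 + 102   → row C = row A − 1·row B = (102, 1, −1)   [check: 1·351 − 1·249 = 102]
  249 = 2·102 + 45   → row D = row B − 2·row C = (45, −2, 3)   [check: −2·351 + 3·249 = 45]
  102 = 2·45 + 12   → row E = row C − 2·row D = (12, 5, −7)   [check: 5·351 − 7·249 = 12]
  45 = 3·12 + 9   → row F = row D − 3·row E = (9, −17, 24)   [check: −17·351 + 24·249 = 9]
  12 = 1·9 + 3   → row G = row E − 1·row F = (3, 22, −31)   [check: 22·351 − 31·249 = 3]
  9 = 3·3 + 0   → remainder 0, stop. gcd = 3 (last nonzero row G).
So gcd(249, 351) = 3, with Bézout identity 22·351 − 31·249 = 3. Containment (⊇): the Bézout identity exhibits 3 as an element of (249, 351), giving (3) ⊆ (249, 351). Containment (⊆): since 3 | 249 and 3 | 351 (249 = 3·83, 351 = 3·117), every Z-linear combination of 249 and 351 is divisible by 3, so (249, 351) ⊆ (3). Therefore (249, 351) = (3), d = 3.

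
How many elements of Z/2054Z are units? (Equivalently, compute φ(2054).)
An element a ∈ Z/2054Z is a unit iff gcd(a, 2054) = 1, so the number of units is φ(2054). φ is multiplicative, with φ(p^e) = p^e − p^(e−1). Factorise 2054 = 2 · 13 · 79. Then
  φ(2054) = (2 − 1) · (13 − 1) · (79 − 1) = 1 · 12 · 78 = 936.

Final answer: Z/2054Z has φ(2054) = 936 units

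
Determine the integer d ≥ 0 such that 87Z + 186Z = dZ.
(87, 186) = (3); d = 3

In the PID Z, (a, b) is generated by gcd(a, b). Compute gcd(186, 87) with the extended Euclidean algorithm, tracking rows (r, s, t) with s·186 + t·87 = r:
  row A: (186, 1, 0)   [1·186 + 0·87 = 186]
  row B: (87, 0, 1)   [0·186 + 1·87 = 87]
  186 = 2·87 + 12   → row C = row A − 2·row B = (12, 1, −2)   [check: 1·186 − 2·87 = 12]
  87 = 7·12 + 3   → row D = row B − 7·row C = (3, −7, 15)   [check: −7·186 + 15·87 = 3]
  12 = 4·3 + 0   → remainder 0, stop. gcd = 3 (last nonzero row D).
So gcd(87, 186) = 3, with Bézout identity −7·186 + 15·87 = 3. Containment (⊇): the Bézout identity exhibits 3 as an element of (87, 186), giving (3) ⊆ (87, 186). Containment (⊆): since 3 | 87 and 3 | 186 (87 = 3·29, 186 = 3·62), every Z-linear combination of 87 and 186 is divisible by 3, so (87, 186) ⊆ (3). Therefore (87, 186) = (3), d = 3.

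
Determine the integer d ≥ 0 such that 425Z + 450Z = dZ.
(425, 450) = (25); d = 25

In the PID Z, (a, b) is generated by gcd(a, b). Compute gcd(450, 425) with the extended Euclidean algorithm, tracking rows (r, s, t) with s·450 + t·425 = r:
  row A: (450, 1, 0)   [1·450 + 0·425 = 450]
  row B: (425, 0, 1)   [0·450 + 1·425 = 425]
  450 = 1·425 + 25   → row C = row A − 1·row B = (25, 1, −1)   [check: 1·450 − 1·425 = 25]
  425 = 17·25 + 0   → remainder 0, stop. gcd = 25 (last nonzero row C).
So gcd(425, 450) = 25, with Bézout identity 1·450 − 1·425 = 25. Containment (⊇): the Bézout identity exhibits 25 as an element of (425, 450), giving (25) ⊆ (425, 450). Containment (⊆): since 25 | 425 and 25 | 450 (425 = 25·17, 450 = 25·18), every Z-linear combination of 425 and 450 is divisible by 25, so (425, 450) ⊆ (25). Therefore (425, 450) = (25), d = 25.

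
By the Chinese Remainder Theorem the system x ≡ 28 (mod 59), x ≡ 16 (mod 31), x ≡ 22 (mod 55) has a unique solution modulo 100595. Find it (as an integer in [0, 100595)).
x ≡ 40502 (mod 100595); the representative in [0, 100595) is 40502

The moduli 59, 31, 55 are pairwise coprime, so by the CRT there is a unique solution mod 59·31·55 = 100595.
Solve by successive substitution. Start with x ≡ 28 (mod 59).
  Combine with x ≡ 16 (mod 31): write x = 28 + 59·t and require 28 + 59·t ≡ 16 (mod 31), i.e. 59·t ≡ 16 − 28 ≡ 19 (mod 31). Since 59^(−1) ≡ 10 (mod 31) (59 ≡ 28 (mod 31)), t ≡ 10·19 ≡ 4 (mod 31). So x ≡ 28 + 59·4 = 264 (mod 1829).
  Combine with x ≡ 22 (mod 55): write x = 264 + 1829·t and require 264 + 1829·t ≡ 22 (mod 55), i.e. 1829·t ≡ 22 − 264 ≡ 33 (mod 55). Since 1829^(−1) ≡ 4 (mod 55) (1829 ≡ 14 (mod 55)), t ≡ 4·33 ≡ 22 (mod 55). So x ≡ 264 + 1829·22 = 40502 (mod 100595).
Unique solution in [0, 100595): x = 40502.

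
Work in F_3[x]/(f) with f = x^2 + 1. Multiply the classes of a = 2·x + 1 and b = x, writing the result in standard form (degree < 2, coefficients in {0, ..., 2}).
Multiply as integer polynomials: a · b = 2·x^2 + x. Reducing coefficients mod 3: a · b ≡ 2·x^2 + x. Now divide by f(x) = x^2 + 1 in F_3[x], eliminating the leading term at each step:
  leading term 2·x^2: subtract (2)·f(x) = 2·x^2 + 2, leaving x + 1 (coefficients mod 3)
The degree is now < 2, so this is the remainder. Hence a · b ≡ x + 1 in F_3[x]/(f).

Final answer: a · b ≡ x + 1 (mod f(x))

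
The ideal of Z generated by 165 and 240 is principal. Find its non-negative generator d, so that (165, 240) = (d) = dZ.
In the PID Z, (a, b) is generated by gcd(a, b). Compute gcd(240, 165) with the extended Euclidean algorithm, tracking rows (r, s, t) with s·240 + t·165 = r:
  row A: (240, 1, 0)   [1·240 + 0·165 = 240]
  row B: (165, 0, 1)   [0·240 + 1·165 = 165]
  240 = 1·165 + 75   → row C = row A − 1·row B = (75, 1, −1)   [check: 1·240 − 1·165 = 75]
  165 = 2·75 + 15   → row D = row B − 2·row C = (15, −2, 3)   [check: −2·240 + 3·165 = 15]
  75 = 5·15 + 0   → remainder 0, stop. gcd = 15 (last nonzero row D).
So gcd(165, 240) = 15, with Bézout identity −2·240 + 3·165 = 15. Containment (⊇): the Bézout identity exhibits 15 as an element of (165, 240), giving (15) ⊆ (165, 240). Containment (⊆): since 15 | 165 and 15 | 240 (165 = 15·11, 240 = 15·16), every Z-linear combination of 165 and 240 is divisible by 15, so (165, 240) ⊆ (15). Therefore (165, 240) = (15), d = 15.

Final answer: (165, 240) = (15); d = 15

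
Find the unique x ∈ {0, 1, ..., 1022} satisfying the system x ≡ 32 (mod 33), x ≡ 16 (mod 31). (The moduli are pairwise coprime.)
The moduli 33, 31 are pairwise coprime, so by the CRT there is a unique solution mod 33·31 = 1023.
Solve by successive substitution. Start with x ≡ 32 (mod 33).
  Combine with x ≡ 16 (mod 31): write x = 32 + 33·t and require 32 + 33·t ≡ 16 (mod 31), i.e. 33·t ≡ 16 − 32 ≡ 15 (mod 31). Since 33^(−1) ≡ 16 (mod 31) (33 ≡ 2 (mod 31)), t ≡ 16·15 ≡ 23 (mod 31). So x ≡ 32 + 33·23 = 791 (mod 1023).
Unique solution in [0, 1023): x = 791.

Final answer: x ≡ 791 (mod 1023); the representative in [0, 1023) is 791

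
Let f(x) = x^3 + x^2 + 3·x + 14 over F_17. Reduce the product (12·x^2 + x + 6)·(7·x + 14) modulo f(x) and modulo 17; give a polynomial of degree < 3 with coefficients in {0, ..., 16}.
a · b ≡ 6·x^2 + 8·x + 13 (mod f(x))

Multiply as integer polynomials: a · b = 84·x^3 + 175·x^2 + 56·x + 84. Reducing coefficients mod 17: a · b ≡ 16·x^3 + 5·x^2 + 5·x + 16. Now divide by f(x) = x^3 + x^2 + 3·x + 14 in F_17[x], eliminating the leading term at each step:
  leading term 16·x^3: subtract (16)·f(x) = 16·x^3 + 16·x^2 + 14·x + 3, leaving 6·x^2 + 8·x + 13 (coefficients mod 17)
The degree is now < 3, so this is the remainder. Hence a · b ≡ 6·x^2 + 8·x + 13 in F_17[x]/(f).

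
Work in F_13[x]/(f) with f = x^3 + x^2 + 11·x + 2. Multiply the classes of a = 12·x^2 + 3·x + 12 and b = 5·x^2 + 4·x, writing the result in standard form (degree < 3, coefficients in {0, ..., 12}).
Multiply as integer polynomials: a · b = 60·x^4 + 63·x^3 + 72·x^2 + 48·x. Reducing coefficients mod 13: a · b ≡ 8·x^4 + 11·x^3 + 7·x^2 + 9·x. Now divide by f(x) = x^3 + x^2 + 11·x + 2 in F_13[x], eliminating the leading term at each step:
  leading term 8·x^4: subtract (8·x)·f(x) = 8·x^4 + 8·x^3 + 10·x^2 + 3·x, leaving 3·x^3 + 10·x^2 + 6·x (coefficients mod 13)
  leading term 3·x^3: subtract (3)·f(x) = 3·x^3 + 3·x^2 + 7·x + 6, leaving 7·x^2 + 12·x + 7 (coefficients mod 13)
The degree is now < 3, so this is the remainder. Hence a · b ≡ 7·x^2 + 12·x + 7 in F_13[x]/(f).

Final answer: a · b ≡ 7·x^2 + 12·x + 7 (mod f(x))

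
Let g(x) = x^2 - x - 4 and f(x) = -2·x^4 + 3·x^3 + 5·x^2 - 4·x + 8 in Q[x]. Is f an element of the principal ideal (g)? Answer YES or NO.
In Q[x] the ideal (g) consists of all multiples of g, so f ∈ (g) iff g | f, i.e. iff the remainder of f on division by g is 0. Divide f by g (g is monic, so eliminate the leading term of the running remainder at each step):
  leading term -2·x^4: subtract (-2·x^2)·g(x) = -2·x^4 + 2·x^3 + 8·x^2, leaving x^3 - 3·x^2 - 4·x + 8
  leading term x^3: subtract (x)·g(x) = x^3 - x^2 - 4·x, leaving 8 - 2·x^2
  leading term -2·x^2: subtract (-2)·g(x) = -2·x^2 + 2·x + 8, leaving -2·x
The remainder r(x) = -2·x ≠ 0 (and deg r < deg g), so g ∤ f, i.e. f ∉ (g).

Final answer: NO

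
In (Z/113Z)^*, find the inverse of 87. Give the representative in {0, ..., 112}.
87^(−1) ≡ 13 (mod 113)

Apply the extended Euclidean algorithm to (113, 87), tracking rows (r, s, t) with s·113 + t·87 = r. Each division r_prev = q·r_cur + r_new produces the new row as (previous row) − q·(current row):
  row A: (113, 1, 0)   [1·113 + 0·87 = 113]
  row B: (87, 0, 1)   [0·113 + 1·87 = 87]
  113 = 1·87 + 26   → row C = row A − 1·row B = (26, 1, −1)   [check: 1·113 − 1·87 = 26]
  87 = 3·26 + 9   → row D = row B − 3·row C = (9, −3, 4)   [check: −3·113 + 4·87 = 9]
  26 = 2·9 + 8   → row E = row C − 2·row D = (8, 7, −9)   [check: 7·113 − 9·87 = 8]
  9 = 1·8 + 1   → row F = row D − 1·row E = (1, −10, 13)   [check: −10·113 + 13·87 = 1]
  8 = 8·1 + 0   → remainder 0, stop. gcd = 1 (last nonzero row F).
The gcd is 1, so 87 is invertible mod 113. The last nonzero row gives −10·113 + 13·87 = 1, so t = 13. So 87^(−1) ≡ 13 (mod 113). Verify: 87 · 13 = 1131 ≡ 1 (mod 113). ✓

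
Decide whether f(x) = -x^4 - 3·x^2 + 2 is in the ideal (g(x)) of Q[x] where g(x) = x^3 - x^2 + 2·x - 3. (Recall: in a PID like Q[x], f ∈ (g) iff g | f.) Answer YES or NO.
NO

In Q[x] the ideal (g) consists of all multiples of g, so f ∈ (g) iff g | f, i.e. iff the remainder of f on division by g is 0. Divide f by g (g is monic, so eliminate the leading term of the running remainder at each step):
  leading term -x^4: subtract (-x)·g(x) = -x^4 + x^3 - 2·x^2 + 3·x, leaving -x^3 - x^2 - 3·x + 2
  leading term -x^3: subtract (-1)·g(x) = -x^3 + x^2 - 2·x + 3, leaving -2·x^2 - x - 1
The remainder r(x) = -2·x^2 - x - 1 ≠ 0 (and deg r < deg g), so g ∤ f, i.e. f ∉ (g).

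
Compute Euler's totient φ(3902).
φ is multiplicative, with φ(p^e) = p^e − p^(e−1). Factorise 3902 = 2 · 1951. Then
  φ(3902) = (2 − 1) · (1951 − 1) = 1 · 1950 = 1950.

Final answer: φ(3902) = 1950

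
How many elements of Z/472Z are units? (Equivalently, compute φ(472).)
Z/472Z has φ(472) = 232 units

An element a ∈ Z/472Z is a unit iff gcd(a, 472) = 1, so the number of units is φ(472). φ is multiplicative, with φ(p^e) = p^e − p^(e−1). Factorise 472 = 2^3 · 59. Then
  φ(472) = (2^3 − 2^2) · (59 − 1) = 4 · 58 = 232.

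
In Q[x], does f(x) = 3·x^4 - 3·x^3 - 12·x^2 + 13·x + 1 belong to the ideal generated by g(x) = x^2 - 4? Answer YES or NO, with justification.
In Q[x] the ideal (g) consists of all multiples of g, so f ∈ (g) iff g | f, i.e. iff the remainder of f on division by g is 0. Divide f by g (g is monic, so eliminate the leading term of the running remainder at each step):
  leading term 3·x^4: subtract (3·x^2)·g(x) = 3·x^4 - 12·x^2, leaving -3·x^3 + 13·x + 1
  leading term -3·x^3: subtract (-3·x)·g(x) = -3·x^3 + 12·x, leaving x + 1
The remainder r(x) = x + 1 ≠ 0 (and deg r < deg g), so g ∤ f, i.e. f ∉ (g).

Final answer: NO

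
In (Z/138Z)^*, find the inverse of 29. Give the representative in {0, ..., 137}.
Apply the extended Euclidean algorithm to (138, 29), tracking rows (r, s, t) with s·138 + t·29 = r. Each division r_prev = q·r_cur + r_new produces the new row as (previous row) − q·(current row):
  row A: (138, 1, 0)   [1·138 + 0·29 = 138]
  row B: (29, 0, 1)   [0·138 + 1·29 = 29]
  138 = 4·29 + 22   → row C = row A − 4·row B = (22, 1, −4)   [check: 1·138 − 4·29 = 22]
  29 = 1·22 + 7   → row D = row B − 1·row C = (7, −1, 5)   [check: −1·138 + 5·29 = 7]
  22 = 3·7 + 1   → row E = row C − 3·row D = (1, 4, −19)   [check: 4·138 − 19·29 = 1]
  7 = 7·1 + 0   → remainder 0, stop. gcd = 1 (last nonzero row E).
The gcd is 1, so 29 is invertible mod 138. The last nonzero row gives 4·138 − 19·29 = 1, so t = −19. So 29^(−1) ≡ −19 ≡ 119 (mod 138). Verify: 29 · 119 = 3451 ≡ 1 (mod 138). ✓

Final answer: 29^(−1) ≡ 119 (mod 138)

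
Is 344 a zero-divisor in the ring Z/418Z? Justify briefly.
YES

gcd(344, 418) = 2 > 1, so 344 is not a unit in Z/418Z. In Z/nZ every nonzero non-unit is a zero-divisor: explicitly, take b = 418/gcd = 209 ≠ 0 (mod 418); then 344·209 = 71896 = 172·418, i.e. 344·209 ≡ 0 (mod 418). So 344 is a zero-divisor.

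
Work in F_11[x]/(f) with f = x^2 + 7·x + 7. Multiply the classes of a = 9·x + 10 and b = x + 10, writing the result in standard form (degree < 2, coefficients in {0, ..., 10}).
a · b ≡ 4·x + 4 (mod f(x))

Multiply as integer polynomials: a · b = 9·x^2 + 100·x + 100. Reducing coefficients mod 11: a · b ≡ 9·x^2 + x + 1. Now divide by f(x) = x^2 + 7·x + 7 in F_11[x], eliminating the leading term at each step:
  leading term 9·x^2: subtract (9)·f(x) = 9·x^2 + 8·x + 8, leaving 4·x + 4 (coefficients mod 11)
The degree is now < 2, so this is the remainder. Hence a · b ≡ 4·x + 4 in F_11[x]/(f).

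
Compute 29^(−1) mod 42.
Apply the extended Euclidean algorithm to (42, 29), tracking rows (r, s, t) with s·42 + t·29 = r. Each division r_prev = q·r_cur + r_new produces the new row as (previous row) − q·(current row):
  row A: (42, 1, 0)   [1·42 + 0·29 = 42]
  row B: (29, 0, 1)   [0·42 + 1·29 = 29]
  42 = 1·29 + 13   → row C = row A − 1·row B = (13, 1, −1)   [check: 1·42 − 1·29 = 13]
  29 = 2·13 + 3   → row D = row B − 2·row C = (3, −2, 3)   [check: −2·42 + 3·29 = 3]
  13 = 4·3 + 1   → row E = row C − 4·row D = (1, 9, −13)   [check: 9·42 − 13·29 = 1]
  3 = 3·1 + 0   → remainder 0, stop. gcd = 1 (last nonzero row E).
The gcd is 1, so 29 is invertible mod 42. The last nonzero row gives 9·42 − 13·29 = 1, so t = −13. So 29^(−1) ≡ −13 ≡ 29 (mod 42). Verify: 29 · 29 = 841 ≡ 1 (mod 42). ✓

Final answer: 29^(−1) ≡ 29 (mod 42)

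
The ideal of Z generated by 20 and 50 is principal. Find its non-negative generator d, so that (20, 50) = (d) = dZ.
(20, 50) = (10); d = 10

In the PID Z, (a, b) is generated by gcd(a, b). Compute gcd(50, 20) with the extended Euclidean algorithm, tracking rows (r, s, t) with s·50 + t·20 = r:
  row A: (50, 1, 0)   [1·50 + 0·20 = 50]
  row B: (20, 0, 1)   [0·50 + 1·20 = 20]
  50 = 2·20 + 10   → row C = row A − 2·row B = (10, 1, −2)   [check: 1·50 − 2·20 = 10]
  20 = 2·10 + 0   → remainder 0, stop. gcd = 10 (last nonzero row C).
So gcd(20, 50) = 10, with Bézout identity 1·50 − 2·20 = 10. Containment (⊇): the Bézout identity exhibits 10 as an element of (20, 50), giving (10) ⊆ (20, 50). Containment (⊆): since 10 | 20 and 10 | 50 (20 = 10·2, 50 = 10·5), every Z-linear combination of 20 and 50 is divisible by 10, so (20, 50) ⊆ (10). Therefore (20, 50) = (10), d = 10.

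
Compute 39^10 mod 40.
Use repeated squaring. Binary(10) = 1010. Walk through the bits of the exponent 10 left-to-right: at each bit after the leading one, square the running value, then multiply by 39 if the bit is 1 (always reducing mod 40):
  bit 1 = 1 (leading): start with 39.
  bit 2 = 0: square 39^2 = 1521 ≡ 1 (mod 40).
  bit 3 = 1: square 1^2 = 1; bit is 1, so multiply 1·39 = 39 (mod 40).
  bit 4 = 0: square 39^2 = 1521 ≡ 1 (mod 40).
Final value: 39^10 ≡ 1 (mod 40).

Final answer: 1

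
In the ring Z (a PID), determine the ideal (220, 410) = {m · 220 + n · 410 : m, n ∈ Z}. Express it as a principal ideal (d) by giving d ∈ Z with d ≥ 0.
(220, 410) = (10); d = 10

In the PID Z, (a, b) is generated by gcd(a, b). Compute gcd(410, 220) with the extended Euclidean algorithm, tracking rows (r, s, t) with s·410 + t·220 = r:
  row A: (410, 1, 0)   [1·410 + 0·220 = 410]
  row B: (220, 0, 1)   [0·410 + 1·220 = 220]
  410 = 1·220 + 190   → row C = row A − 1·row B = (190, 1, −1)   [check: 1·410 − 1·220 = 190]
  220 = 1·190 + 30   → row D = row B − 1·row C = (30, −1, 2)   [check: −1·410 + 2·220 = 30]
  190 = 6·30 + 10   → row E = row C − 6·row D = (10, 7, −13)   [check: 7·410 − 13·220 = 10]
  30 = 3·10 + 0   → remainder 0, stop. gcd = 10 (last nonzero row E).
So gcd(220, 410) = 10, with Bézout identity 7·410 − 13·220 = 10. Containment (⊇): the Bézout identity exhibits 10 as an element of (220, 410), giving (10) ⊆ (220, 410). Containment (⊆): since 10 | 220 and 10 | 410 (220 = 10·22, 410 = 10·41), every Z-linear combination of 220 and 410 is divisible by 10, so (220, 410) ⊆ (10). Therefore (220, 410) = (10), d = 10.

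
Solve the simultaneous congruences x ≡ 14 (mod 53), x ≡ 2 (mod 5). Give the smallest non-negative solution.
x ≡ 67 (mod 265); the representative in [0, 265) is 67

The moduli 53, 5 are pairwise coprime, so by the CRT there is a unique solution mod 53·5 = 265.
Solve by successive substitution. Start with x ≡ 14 (mod 53).
  Combine with x ≡ 2 (mod 5): write x = 14 + 53·t and require 14 + 53·t ≡ 2 (mod 5), i.e. 53·t ≡ 2 − 14 ≡ 3 (mod 5). Since 53^(−1) ≡ 2 (mod 5) (53 ≡ 3 (mod 5)), t ≡ 2·3 ≡ 1 (mod 5). So x ≡ 14 + 53·1 = 67 (mod 265).
Unique solution in [0, 265): x = 67.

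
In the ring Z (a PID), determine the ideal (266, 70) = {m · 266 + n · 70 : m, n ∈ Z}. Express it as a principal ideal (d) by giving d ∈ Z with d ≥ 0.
In the PID Z, (a, b) is generated by gcd(a, b). Compute gcd(266, 70) with the extended Euclidean algorithm, tracking rows (r, s, t) with s·266 + t·70 = r:
  row A: (266, 1, 0)   [1·266 + 0·70 = 266]
  row B: (70, 0, 1)   [0·266 + 1·70 = 70]
  266 = 3·70 + 56   → row C = row A − 3·row B = (56, 1, −3)   [check: 1·266 − 3·70 = 56]
  70 = 1·56 + 14   → row D = row B − 1·row C = (14, −1, 4)   [check: −1·266 + 4·70 = 14]
  56 = 4·14 + 0   → remainder 0, stop. gcd = 14 (last nonzero row D).
So gcd(266, 70) = 14, with Bézout identity −1·266 + 4·70 = 14. Containment (⊇): the Bézout identity exhibits 14 as an element of (266, 70), giving (14) ⊆ (266, 70). Containment (⊆): since 14 | 266 and 14 | 70 (266 = 14·19, 70 = 14·5), every Z-linear combination of 266 and 70 is divisible by 14, so (266, 70) ⊆ (14). Therefore (266, 70) = (14), d = 14.

Final answer: (266, 70) = (14); d = 14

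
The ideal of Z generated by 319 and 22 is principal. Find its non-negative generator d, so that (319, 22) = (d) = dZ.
(319, 22) = (11); d = 11

In the PID Z, (a, b) is generated by gcd(a, b). Compute gcd(319, 22) with the extended Euclidean algorithm, tracking rows (r, s, t) with s·319 + t·22 = r:
  row A: (319, 1, 0)   [1·319 + 0·22 = 319]
  row B: (22, 0, 1)   [0·319 + 1·22 = 22]
  319 = 14·22 + 11   → row C = row A − 14·row B = (11, 1, −14)   [check: 1·319 − 14·22 = 11]
  22 = 2·11 + 0   → remainder 0, stop. gcd = 11 (last nonzero row C).
So gcd(319, 22) = 11, with Bézout identity 1·319 − 14·22 = 11. Containment (⊇): the Bézout identity exhibits 11 as an element of (319, 22), giving (11) ⊆ (319, 22). Containment (⊆): since 11 | 319 and 11 | 22 (319 = 11·29, 22 = 11·2), every Z-linear combination of 319 and 22 is divisible by 11, so (319, 22) ⊆ (11). Therefore (319, 22) = (11), d = 11.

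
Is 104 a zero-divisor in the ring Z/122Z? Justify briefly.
YES

gcd(104, 122) = 2 > 1, so 104 is not a unit in Z/122Z. In Z/nZ every nonzero non-unit is a zero-divisor: explicitly, take b = 122/gcd = 61 ≠ 0 (mod 122); then 104·61 = 6344 = 52·122, i.e. 104·61 ≡ 0 (mod 122). So 104 is a zero-divisor.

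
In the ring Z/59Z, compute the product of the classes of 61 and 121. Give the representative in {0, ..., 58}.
Reduce the factors first: 61 ≡ 2, 121 ≡ 3 (mod 59), so 61 · 121 ≡ 2 · 3 (mod 59). 2 · 3 = 6. Dividing by 59: 6 = 0·59 + 6. So (61 · 121) mod 59 = 6.

Final answer: 6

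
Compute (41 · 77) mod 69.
Reduce the factors first: 77 ≡ 8 (mod 69), so 41 · 77 ≡ 41 · 8 (mod 69). 41 · 8 = 328. Dividing by 69: 328 = 4·69 + 52. So (41 · 77) mod 69 = 52.

Final answer: 52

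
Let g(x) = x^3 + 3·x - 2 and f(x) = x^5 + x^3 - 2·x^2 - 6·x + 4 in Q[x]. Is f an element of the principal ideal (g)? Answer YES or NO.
YES

In Q[x] the ideal (g) consists of all multiples of g, so f ∈ (g) iff g | f, i.e. iff the remainder of f on division by g is 0. Divide f by g (g is monic, so eliminate the leading term of the running remainder at each step):
  leading term x^5: subtract (x^2)·g(x) = x^5 + 3·x^3 - 2·x^2, leaving -2·x^3 - 6·x + 4
  leading term -2·x^3: subtract (-2)·g(x) = -2·x^3 - 6·x + 4, leaving 0
The remainder is 0, so f(x) = g(x) · h(x) with h(x) = x^2 - 2. Hence g | f, i.e. f ∈ (g).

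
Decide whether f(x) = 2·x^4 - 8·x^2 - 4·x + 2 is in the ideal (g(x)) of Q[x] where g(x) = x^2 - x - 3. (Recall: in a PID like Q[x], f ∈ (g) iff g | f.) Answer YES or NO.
NO

In Q[x] the ideal (g) consists of all multiples of g, so f ∈ (g) iff g | f, i.e. iff the remainder of f on division by g is 0. Divide f by g (g is monic, so eliminate the leading term of the running remainder at each step):
  leading term 2·x^4: subtract (2·x^2)·g(x) = 2·x^4 - 2·x^3 - 6·x^2, leaving 2·x^3 - 2·x^2 - 4·x + 2
  leading term 2·x^3: subtract (2·x)·g(x) = 2·x^3 - 2·x^2 - 6·x, leaving 2·x + 2
The remainder r(x) = 2·x + 2 ≠ 0 (and deg r < deg g), so g ∤ f, i.e. f ∉ (g).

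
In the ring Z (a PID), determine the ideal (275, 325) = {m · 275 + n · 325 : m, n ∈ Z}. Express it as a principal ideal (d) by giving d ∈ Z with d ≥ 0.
(275, 325) = (25); d = 25

In the PID Z, (a, b) is generated by gcd(a, b). Compute gcd(325, 275) with the extended Euclidean algorithm, tracking rows (r, s, t) with s·325 + t·275 = r:
  row A: (325, 1, 0)   [1·325 + 0·275 = 325]
  row B: (275, 0, 1)   [0·325 + 1·275 = 275]
  325 = 1·275 + 50   → row C = row A − 1·row B = (50, 1, −1)   [check: 1·325 − 1·275 = 50]
  275 = 5·50 + 25   → row D = row B − 5·row C = (25, −5, 6)   [check: −5·325 + 6·275 = 25]
  50 = 2·25 + 0   → remainder 0, stop. gcd = 25 (last nonzero row D).
So gcd(275, 325) = 25, with Bézout identity −5·325 + 6·275 = 25. Containment (⊇): the Bézout identity exhibits 25 as an element of (275, 325), giving (25) ⊆ (275, 325). Containment (⊆): since 25 | 275 and 25 | 325 (275 = 25·11, 325 = 25·13), every Z-linear combination of 275 and 325 is divisible by 25, so (275, 325) ⊆ (25). Therefore (275, 325) = (25), d = 25.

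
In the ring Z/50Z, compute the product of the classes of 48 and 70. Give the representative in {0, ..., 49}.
Reduce the factors first: 70 ≡ 20 (mod 50), so 48 · 70 ≡ 48 · 20 (mod 50). 48 · 20 = 960. Dividing by 50: 960 = 19·50 + 10. So (48 · 70) mod 50 = 10.

Final answer: 10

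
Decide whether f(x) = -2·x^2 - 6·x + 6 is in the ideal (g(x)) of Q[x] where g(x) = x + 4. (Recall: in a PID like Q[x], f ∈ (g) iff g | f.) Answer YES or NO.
In Q[x] the ideal (g) consists of all multiples of g, so f ∈ (g) iff g | f, i.e. iff the remainder of f on division by g is 0. Divide f by g (g is monic, so eliminate the leading term of the running remainder at each step):
  leading term -2·x^2: subtract (-2·x)·g(x) = -2·x^2 - 8·x, leaving 2·x + 6
  leading term 2·x: subtract (2)·g(x) = 2·x + 8, leaving -2
The remainder r(x) = -2 ≠ 0 (and deg r < deg g), so g ∤ f, i.e. f ∉ (g).

Final answer: NO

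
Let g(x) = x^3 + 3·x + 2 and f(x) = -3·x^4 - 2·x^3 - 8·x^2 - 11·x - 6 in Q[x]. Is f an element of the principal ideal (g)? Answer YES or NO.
In Q[x] the ideal (g) consists of all multiples of g, so f ∈ (g) iff g | f, i.e. iff the remainder of f on division by g is 0. Divide f by g (g is monic, so eliminate the leading term of the running remainder at each step):
  leading term -3·x^4: subtract (-3·x)·g(x) = -3·x^4 - 9·x^2 - 6·x, leaving -2·x^3 + x^2 - 5·x - 6
  leading term -2·x^3: subtract (-2)·g(x) = -2·x^3 - 6·x - 4, leaving x^2 + x - 2
The remainder r(x) = x^2 + x - 2 ≠ 0 (and deg r < deg g), so g ∤ f, i.e. f ∉ (g).

Final answer: NO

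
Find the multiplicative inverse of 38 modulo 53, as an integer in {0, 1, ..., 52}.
38^(−1) ≡ 7 (mod 53)

Apply the extended Euclidean algorithm to (53, 38), tracking rows (r, s, t) with s·53 + t·38 = r. Each division r_prev = q·r_cur + r_new produces the new row as (previous row) − q·(current row):
  row A: (53, 1, 0)   [1·53 + 0·38 = 53]
  row B: (38, 0, 1)   [0·53 + 1·38 = 38]
  53 = 1·38 + 15   → row C = row A − 1·row B = (15, 1, −1)   [check: 1·53 − 1·38 = 15]
  38 = 2·15 + 8   → row D = row B − 2·row C = (8, −2, 3)   [check: −2·53 + 3·38 = 8]
  15 = 1·8 + 7   → row E = row C − 1·row D = (7, 3, −4)   [check: 3·53 − 4·38 = 7]
  8 = 1·7 + 1   → row F = row D − 1·row E = (1, −5, 7)   [check: −5·53 + 7·38 = 1]
  7 = 7·1 + 0   → remainder 0, stop. gcd = 1 (last nonzero row F).
The gcd is 1, so 38 is invertible mod 53. The last nonzero row gives −5·53 + 7·38 = 1, so t = 7. So 38^(−1) ≡ 7 (mod 53). Verify: 38 · 7 = 266 ≡ 1 (mod 53). ✓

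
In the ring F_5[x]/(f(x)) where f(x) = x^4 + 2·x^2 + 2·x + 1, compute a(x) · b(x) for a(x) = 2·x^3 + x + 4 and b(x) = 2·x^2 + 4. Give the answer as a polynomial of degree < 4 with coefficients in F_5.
a · b ≡ 2·x^3 + 1 (mod f(x))

Multiply as integer polynomials: a · b = 4·x^5 + 10·x^3 + 8·x^2 + 4·x + 16. Reducing coefficients mod 5: a · b ≡ 4·x^5 + 3·x^2 + 4·x + 1. Now divide by f(x) = x^4 + 2·x^2 + 2·x + 1 in F_5[x], eliminating the leading term at each step:
  leading term 4·x^5: subtract (4·x)·f(x) = 4·x^5 + 3·x^3 + 3·x^2 + 4·x, leaving 2·x^3 + 1 (coefficients mod 5)
The degree is now < 4, so this is the remainder. Hence a · b ≡ 2·x^3 + 1 in F_5[x]/(f).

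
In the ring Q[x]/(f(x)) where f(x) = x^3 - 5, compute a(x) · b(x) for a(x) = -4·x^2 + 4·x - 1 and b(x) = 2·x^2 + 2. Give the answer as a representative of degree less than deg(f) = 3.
a · b ≡ -10·x^2 - 32·x + 38 (mod f(x))

First multiply in Q[x] without reducing: a · b = -8·x^4 + 8·x^3 - 10·x^2 + 8·x - 2. Now divide by f(x) = x^3 - 5, eliminating the leading term at each step:
  leading term -8·x^4: subtract (-8·x)·f(x) = -8·x^4 + 40·x, leaving 8·x^3 - 10·x^2 - 32·x - 2
  leading term 8·x^3: subtract (8)·f(x) = 8·x^3 - 40, leaving -10·x^2 - 32·x + 38
The degree is now < 3, so this is the remainder. Hence a · b ≡ -10·x^2 - 32·x + 38 in Q[x]/(f).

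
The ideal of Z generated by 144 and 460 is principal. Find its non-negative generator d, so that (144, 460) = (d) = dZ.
In the PID Z, (a, b) is generated by gcd(a, b). Compute gcd(460, 144) with the extended Euclidean algorithm, tracking rows (r, s, t) with s·460 + t·144 = r:
  row A: (460, 1, 0)   [1·460 + 0·144 = 460]
  row B: (144, 0, 1)   [0·460 + 1·144 = 144]
  460 = 3·144 + 28   → row C = row A − 3·row B = (28, 1, −3)   [check: 1·460 − 3·144 = 28]
  144 = 5·28 + 4   → row D = row B − 5·row C = (4, −5, 16)   [check: −5·460 + 16·144 = 4]
  28 = 7·4 + 0   → remainder 0, stop. gcd = 4 (last nonzero row D).
So gcd(144, 460) = 4, with Bézout identity −5·460 + 16·144 = 4. Containment (⊇): the Bézout identity exhibits 4 as an element of (144, 460), giving (4) ⊆ (144, 460). Containment (⊆): since 4 | 144 and 4 | 460 (144 = 4·36, 460 = 4·115), every Z-linear combination of 144 and 460 is divisible by 4, so (144, 460) ⊆ (4). Therefore (144, 460) = (4), d = 4.

Final answer: (144, 460) = (4); d = 4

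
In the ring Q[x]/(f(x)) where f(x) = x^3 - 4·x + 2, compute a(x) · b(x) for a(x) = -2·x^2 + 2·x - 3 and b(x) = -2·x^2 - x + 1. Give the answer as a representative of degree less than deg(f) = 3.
First multiply in Q[x] without reducing: a · b = 4·x^4 - 2·x^3 + 2·x^2 + 5·x - 3. Now divide by f(x) = x^3 - 4·x + 2, eliminating the leading term at each step:
  leading term 4·x^4: subtract (4·x)·f(x) = 4·x^4 - 16·x^2 + 8·x, leaving -2·x^3 + 18·x^2 - 3·x - 3
  leading term -2·x^3: subtract (-2)·f(x) = -2·x^3 + 8·x - 4, leaving 18·x^2 - 11·x + 1
The degree is now < 3, so this is the remainder. Hence a · b ≡ 18·x^2 - 11·x + 1 in Q[x]/(f).

Final answer: a · b ≡ 18·x^2 - 11·x + 1 (mod f(x))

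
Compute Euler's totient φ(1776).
φ is multiplicative, with φ(p^e) = p^e − p^(e−1). Factorise 1776 = 2^4 · 3 · 37. Then
  φ(1776) = (2^4 − 2^3) · (3 − 1) · (37 − 1) = 8 · 2 · 36 = 576.

Final answer: φ(1776) = 576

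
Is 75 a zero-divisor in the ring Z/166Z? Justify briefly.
NO

gcd(75, 166) = 1, so 75 is a unit in Z/166Z (it has a multiplicative inverse). A unit cannot be a zero-divisor: if 75·b ≡ 0 then multiplying both sides by 75^(−1) gives b ≡ 0. So 75 is not a zero-divisor.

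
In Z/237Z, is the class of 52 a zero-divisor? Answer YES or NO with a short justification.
NO

gcd(52, 237) = 1, so 52 is a unit in Z/237Z (it has a multiplicative inverse). A unit cannot be a zero-divisor: if 52·b ≡ 0 then multiplying both sides by 52^(−1) gives b ≡ 0. So 52 is not a zero-divisor.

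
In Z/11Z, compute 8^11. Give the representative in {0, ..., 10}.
Use repeated squaring. Binary(11) = 1011. Walk through the bits of the exponent 11 left-to-right: at each bit after the leading one, square the running value, then multiply by 8 if the bit is 1 (always reducing mod 11):
  bit 1 = 1 (leading): start with 8.
  bit 2 = 0: square 8^2 = 64 ≡ 9 (mod 11).
  bit 3 = 1: square 9^2 = 81 ≡ 4; bit is 1, so multiply 4·8 = 32 ≡ 10 (mod 11).
  bit 4 = 1: square 10^2 = 100 ≡ 1; bit is 1, so multiply 1·8 = 8 (mod 11).
Final value: 8^11 ≡ 8 (mod 11).

Final answer: 8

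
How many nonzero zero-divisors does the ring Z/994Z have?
Z/994Z has 573 nonzero zero-divisors

In Z/994Z each nonzero element is either a unit (gcd with 994 is 1) or a zero-divisor (gcd > 1). The number of units is φ(994): factorise 994 = 2 · 7 · 71, so φ(994) = (2 − 1) · (7 − 1) · (71 − 1) = 1 · 6 · 70 = 420. The nonzero elements number 994 − 1 = 993. Hence the nonzero zero-divisors number 993 − 420 = 573.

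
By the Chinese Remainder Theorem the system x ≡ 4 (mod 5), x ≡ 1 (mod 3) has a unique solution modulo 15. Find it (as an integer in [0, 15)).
The moduli 5, 3 are pairwise coprime, so by the CRT there is a unique solution mod 5·3 = 15.
Solve by successive substitution. Start with x ≡ 4 (mod 5).
  Combine with x ≡ 1 (mod 3): write x = 4 + 5·t and require 4 + 5·t ≡ 1 (mod 3), i.e. 5·t ≡ 1 − 4 ≡ 0 (mod 3). Since 5^(−1) ≡ 2 (mod 3) (5 ≡ 2 (mod 3)), t ≡ 2·0 ≡ 0 (mod 3). So x ≡ 4 + 5·0 = 4 (mod 15).
Unique solution in [0, 15): x = 4.

Final answer: x ≡ 4 (mod 15); the representative in [0, 15) is 4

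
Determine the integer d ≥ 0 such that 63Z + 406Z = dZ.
In the PID Z, (a, b) is generated by gcd(a, b). Compute gcd(406, 63) with the extended Euclidean algorithm, tracking rows (r, s, t) with s·406 + t·63 = r:
  row A: (406, 1, 0)   [1·406 + 0·63 = 406]
  row B: (63, 0, 1)   [0·406 + 1·63 = 63]
  406 = 6·63 + 28   → row C = row A − 6·row B = (28, 1, −6)   [check: 1·406 − 6·63 = 28]
  63 = 2·28 + 7   → row D = row B − 2·row C = (7, −2, 13)   [check: −2·406 + 13·63 = 7]
  28 = 4·7 + 0   → remainder 0, stop. gcd = 7 (last nonzero row D).
So gcd(63, 406) = 7, with Bézout identity −2·406 + 13·63 = 7. Containment (⊇): the Bézout identity exhibits 7 as an element of (63, 406), giving (7) ⊆ (63, 406). Containment (⊆): since 7 | 63 and 7 | 406 (63 = 7·9, 406 = 7·58), every Z-linear combination of 63 and 406 is divisible by 7, so (63, 406) ⊆ (7). Therefore (63, 406) = (7), d = 7.

Final answer: (63, 406) = (7); d = 7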